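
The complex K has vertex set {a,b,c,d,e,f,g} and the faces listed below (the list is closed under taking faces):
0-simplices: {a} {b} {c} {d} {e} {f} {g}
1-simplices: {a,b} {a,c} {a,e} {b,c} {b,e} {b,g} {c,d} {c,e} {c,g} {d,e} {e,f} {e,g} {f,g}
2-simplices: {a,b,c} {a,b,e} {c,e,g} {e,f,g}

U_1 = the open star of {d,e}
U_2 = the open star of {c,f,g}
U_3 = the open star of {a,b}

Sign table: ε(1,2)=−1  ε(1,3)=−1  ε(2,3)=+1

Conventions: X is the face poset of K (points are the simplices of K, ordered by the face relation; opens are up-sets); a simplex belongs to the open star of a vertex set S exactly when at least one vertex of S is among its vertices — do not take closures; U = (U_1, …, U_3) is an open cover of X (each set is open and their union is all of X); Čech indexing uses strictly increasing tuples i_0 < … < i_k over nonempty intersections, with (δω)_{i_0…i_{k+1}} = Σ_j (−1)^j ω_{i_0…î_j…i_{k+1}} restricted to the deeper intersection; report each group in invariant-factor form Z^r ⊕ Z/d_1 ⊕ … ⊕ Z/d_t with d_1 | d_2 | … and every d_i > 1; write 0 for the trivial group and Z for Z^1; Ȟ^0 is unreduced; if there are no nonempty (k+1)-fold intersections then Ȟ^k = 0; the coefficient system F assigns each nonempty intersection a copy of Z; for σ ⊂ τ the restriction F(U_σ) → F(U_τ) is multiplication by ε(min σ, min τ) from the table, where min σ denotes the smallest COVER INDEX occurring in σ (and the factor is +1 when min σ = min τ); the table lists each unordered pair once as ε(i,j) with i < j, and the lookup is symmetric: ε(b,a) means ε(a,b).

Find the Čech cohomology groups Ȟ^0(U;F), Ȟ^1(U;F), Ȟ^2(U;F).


Ȟ^0 = Z, Ȟ^1 = Z, Ȟ^2 = 0

intersection data:
  U1={{d},{e},{a,e},{b,e},{c,d},{c,e},{d,e},{e,f},{e,g},{a,b,e},{c,e,g},{e,f,g}} U2={{c},{f},{g},{a,c},{b,c},{b,g},{c,d},{c,e},{c,g},{e,f},{e,g},{f,g},{a,b,c},{c,e,g},{e,f,g}} U3={{a},{b},{a,b},{a,c},{a,e},{b,c},{b,e},{b,g},{a,b,c},{a,b,e}}
  U12={{c,d},{c,e},{e,f},{e,g},{c,e,g},{e,f,g}} U13={{a,e},{b,e},{a,b,e}} U23={{a,c},{b,c},{b,g},{a,b,c}}
C dims 3,3; δ0: rk 2, SNF 1^2
Ȟ^0 = (3 − 2) − 0 = 1, so Ȟ^0 ≅ Z
Ȟ^1 = (3 − 0) − 2 = 1, so Ȟ^1 ≅ Z
Ȟ^2 = (0 − 0) − 0 = 0, so Ȟ^2 ≅ 0


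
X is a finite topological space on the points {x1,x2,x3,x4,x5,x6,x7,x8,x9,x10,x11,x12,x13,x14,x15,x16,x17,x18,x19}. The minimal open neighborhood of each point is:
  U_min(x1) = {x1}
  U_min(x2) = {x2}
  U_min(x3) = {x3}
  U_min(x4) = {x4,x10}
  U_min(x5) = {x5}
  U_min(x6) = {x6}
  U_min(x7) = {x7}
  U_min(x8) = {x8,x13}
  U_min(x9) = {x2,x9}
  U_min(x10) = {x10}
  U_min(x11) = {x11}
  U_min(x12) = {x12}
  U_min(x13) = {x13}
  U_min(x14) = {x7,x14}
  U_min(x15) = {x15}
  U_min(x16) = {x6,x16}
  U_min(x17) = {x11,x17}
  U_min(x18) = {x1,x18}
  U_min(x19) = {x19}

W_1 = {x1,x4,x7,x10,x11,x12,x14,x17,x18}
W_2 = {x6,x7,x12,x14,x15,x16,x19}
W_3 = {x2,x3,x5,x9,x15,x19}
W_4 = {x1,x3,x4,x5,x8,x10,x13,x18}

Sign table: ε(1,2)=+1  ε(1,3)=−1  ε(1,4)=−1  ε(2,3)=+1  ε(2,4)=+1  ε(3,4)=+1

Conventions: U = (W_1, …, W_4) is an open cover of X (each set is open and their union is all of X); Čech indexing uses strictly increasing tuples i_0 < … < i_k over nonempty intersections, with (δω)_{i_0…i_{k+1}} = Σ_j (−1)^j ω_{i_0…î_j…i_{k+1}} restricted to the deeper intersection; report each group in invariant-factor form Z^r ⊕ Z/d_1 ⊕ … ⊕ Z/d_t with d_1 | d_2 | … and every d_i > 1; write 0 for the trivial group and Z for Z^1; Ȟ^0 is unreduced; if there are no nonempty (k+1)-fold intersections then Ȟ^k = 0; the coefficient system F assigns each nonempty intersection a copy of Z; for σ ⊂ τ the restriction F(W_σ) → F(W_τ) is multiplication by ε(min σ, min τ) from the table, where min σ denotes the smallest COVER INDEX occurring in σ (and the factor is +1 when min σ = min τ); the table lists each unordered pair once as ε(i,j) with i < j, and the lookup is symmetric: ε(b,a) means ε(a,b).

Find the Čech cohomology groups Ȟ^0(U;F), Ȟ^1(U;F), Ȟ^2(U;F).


Ȟ^0(U;F) ≅ 0, Ȟ^1(U;F) ≅ Z/2, Ȟ^2(U;F) ≅ 0

intersection data:
  W12={x7,x12,x14} W14={x1,x4,x10,x18} W23={x15,x19} W34={x3,x5}
C dims 4,4; δ0: rk 4, SNF 1^3·2
Ȟ^0 = (4 − 4) − 0 = 0, so Ȟ^0 ≅ 0
Ȟ^1 = (4 − 0) − 4 = 0 plus torsion [2], so Ȟ^1 ≅ Z/2
Ȟ^2 = (0 − 0) − 0 = 0, so Ȟ^2 ≅ 0


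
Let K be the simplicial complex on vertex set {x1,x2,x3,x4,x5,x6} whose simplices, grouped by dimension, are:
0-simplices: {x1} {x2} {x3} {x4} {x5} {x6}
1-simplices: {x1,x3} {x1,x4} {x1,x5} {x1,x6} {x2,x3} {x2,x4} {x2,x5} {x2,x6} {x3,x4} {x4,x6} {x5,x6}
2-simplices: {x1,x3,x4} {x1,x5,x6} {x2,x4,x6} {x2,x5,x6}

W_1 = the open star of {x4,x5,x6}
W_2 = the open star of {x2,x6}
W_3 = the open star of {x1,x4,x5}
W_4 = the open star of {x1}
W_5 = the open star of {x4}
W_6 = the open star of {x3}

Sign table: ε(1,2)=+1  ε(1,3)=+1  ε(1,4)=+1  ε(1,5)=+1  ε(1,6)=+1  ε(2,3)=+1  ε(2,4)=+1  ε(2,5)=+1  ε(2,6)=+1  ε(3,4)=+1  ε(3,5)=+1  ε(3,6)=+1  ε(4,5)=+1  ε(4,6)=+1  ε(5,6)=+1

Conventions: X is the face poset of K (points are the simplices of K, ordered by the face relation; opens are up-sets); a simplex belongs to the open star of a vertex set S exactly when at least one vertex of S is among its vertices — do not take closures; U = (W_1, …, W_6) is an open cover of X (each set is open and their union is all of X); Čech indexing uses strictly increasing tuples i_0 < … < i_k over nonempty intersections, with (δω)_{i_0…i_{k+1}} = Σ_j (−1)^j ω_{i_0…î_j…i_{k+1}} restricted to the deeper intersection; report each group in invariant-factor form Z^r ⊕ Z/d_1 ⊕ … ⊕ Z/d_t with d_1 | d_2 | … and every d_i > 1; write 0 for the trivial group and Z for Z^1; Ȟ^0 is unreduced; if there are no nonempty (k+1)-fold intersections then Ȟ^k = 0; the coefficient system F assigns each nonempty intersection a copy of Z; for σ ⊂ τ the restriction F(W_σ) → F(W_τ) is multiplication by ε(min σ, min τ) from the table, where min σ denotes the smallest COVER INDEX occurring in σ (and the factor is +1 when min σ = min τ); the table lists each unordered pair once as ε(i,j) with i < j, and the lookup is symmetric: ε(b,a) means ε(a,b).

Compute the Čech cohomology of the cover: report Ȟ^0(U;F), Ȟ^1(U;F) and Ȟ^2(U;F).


nonempty intersections:
  W1={{x4},{x5},{x6},{x1,x4},{x1,x5},{x1,x6},{x2,x4},{x2,x5},{x2,x6},{x3,x4},{x4,x6},{x5,x6},{x1,x3,x4},{x1,x5,x6},{x2,x4,x6},{x2,x5,x6}} W2={{x2},{x6},{x1,x6},{x2,x3},{x2,x4},{x2,x5},{x2,x6},{x4,x6},{x5,x6},{x1,x5,x6},{x2,x4,x6},{x2,x5,x6}} W3={{x1},{x4},{x5},{x1,x3},{x1,x4},{x1,x5},{x1,x6},{x2,x4},{x2,x5},{x3,x4},{x4,x6},{x5,x6},{x1,x3,x4},{x1,x5,x6},{x2,x4,x6},{x2,x5,x6}} W4={{x1},{x1,x3},{x1,x4},{x1,x5},{x1,x6},{x1,x3,x4},{x1,x5,x6}} W5={{x4},{x1,x4},{x2,x4},{x3,x4},{x4,x6},{x1,x3,x4},{x2,x4,x6}} W6={{x3},{x1,x3},{x2,x3},{x3,x4},{x1,x3,x4}}
  W12={{x6},{x1,x6},{x2,x4},{x2,x5},{x2,x6},{x4,x6},{x5,x6},{x1,x5,x6},{x2,x4,x6},{x2,x5,x6}} W13={{x4},{x5},{x1,x4},{x1,x5},{x1,x6},{x2,x4},{x2,x5},{x3,x4},{x4,x6},{x5,x6},{x1,x3,x4},{x1,x5,x6},{x2,x4,x6},{x2,x5,x6}} W14={{x1,x4},{x1,x5},{x1,x6},{x1,x3,x4},{x1,x5,x6}} W15={{x4},{x1,x4},{x2,x4},{x3,x4},{x4,x6},{x1,x3,x4},{x2,x4,x6}} W16={{x3,x4},{x1,x3,x4}} W23={{x1,x6},{x2,x4},{x2,x5},{x4,x6},{x5,x6},{x1,x5,x6},{x2,x4,x6},{x2,x5,x6}} W24={{x1,x6},{x1,x5,x6}} W25={{x2,x4},{x4,x6},{x2,x4,x6}} W26={{x2,x3}} W34={{x1},{x1,x3},{x1,x4},{x1,x5},{x1,x6},{x1,x3,x4},{x1,x5,x6}} W35={{x4},{x1,x4},{x2,x4},{x3,x4},{x4,x6},{x1,x3,x4},{x2,x4,x6}} W36={{x1,x3},{x3,x4},{x1,x3,x4}} W45={{x1,x4},{x1,x3,x4}} W46={{x1,x3},{x1,x3,x4}} W56={{x3,x4},{x1,x3,x4}}
  W123={{x1,x6},{x2,x4},{x2,x5},{x4,x6},{x5,x6},{x1,x5,x6},{x2,x4,x6},{x2,x5,x6}} W124={{x1,x6},{x1,x5,x6}} W125={{x2,x4},{x4,x6},{x2,x4,x6}} W134={{x1,x4},{x1,x5},{x1,x6},{x1,x3,x4},{x1,x5,x6}} W135={{x4},{x1,x4},{x2,x4},{x3,x4},{x4,x6},{x1,x3,x4},{x2,x4,x6}} W136={{x3,x4},{x1,x3,x4}} W145={{x1,x4},{x1,x3,x4}} W146={{x1,x3,x4}} W156={{x3,x4},{x1,x3,x4}} W234={{x1,x6},{x1,x5,x6}} W235={{x2,x4},{x4,x6},{x2,x4,x6}} W345={{x1,x4},{x1,x3,x4}} W346={{x1,x3},{x1,x3,x4}} W356={{x3,x4},{x1,x3,x4}} W456={{x1,x3,x4}}
  W1234={{x1,x6},{x1,x5,x6}} W1235={{x2,x4},{x4,x6},{x2,x4,x6}} W1345={{x1,x4},{x1,x3,x4}} W1346={{x1,x3,x4}} W1356={{x3,x4},{x1,x3,x4}} W1456={{x1,x3,x4}} W3456={{x1,x3,x4}}
  W13456={{x1,x3,x4}}
C dims 6,15,15,7; δ0: rk 5, SNF 1^5; δ1: rk 9, SNF 1^9; δ2: rk 6, SNF 1^6
Ȟ^0: (6−5)−0=1 ⇒ Z
Ȟ^1: (15−9)−5=1 ⇒ Z
Ȟ^2: (15−6)−9=0 ⇒ 0

Ȟ^0(U;F) ≅ Z; Ȟ^1(U;F) ≅ Z; Ȟ^2(U;F) ≅ 0


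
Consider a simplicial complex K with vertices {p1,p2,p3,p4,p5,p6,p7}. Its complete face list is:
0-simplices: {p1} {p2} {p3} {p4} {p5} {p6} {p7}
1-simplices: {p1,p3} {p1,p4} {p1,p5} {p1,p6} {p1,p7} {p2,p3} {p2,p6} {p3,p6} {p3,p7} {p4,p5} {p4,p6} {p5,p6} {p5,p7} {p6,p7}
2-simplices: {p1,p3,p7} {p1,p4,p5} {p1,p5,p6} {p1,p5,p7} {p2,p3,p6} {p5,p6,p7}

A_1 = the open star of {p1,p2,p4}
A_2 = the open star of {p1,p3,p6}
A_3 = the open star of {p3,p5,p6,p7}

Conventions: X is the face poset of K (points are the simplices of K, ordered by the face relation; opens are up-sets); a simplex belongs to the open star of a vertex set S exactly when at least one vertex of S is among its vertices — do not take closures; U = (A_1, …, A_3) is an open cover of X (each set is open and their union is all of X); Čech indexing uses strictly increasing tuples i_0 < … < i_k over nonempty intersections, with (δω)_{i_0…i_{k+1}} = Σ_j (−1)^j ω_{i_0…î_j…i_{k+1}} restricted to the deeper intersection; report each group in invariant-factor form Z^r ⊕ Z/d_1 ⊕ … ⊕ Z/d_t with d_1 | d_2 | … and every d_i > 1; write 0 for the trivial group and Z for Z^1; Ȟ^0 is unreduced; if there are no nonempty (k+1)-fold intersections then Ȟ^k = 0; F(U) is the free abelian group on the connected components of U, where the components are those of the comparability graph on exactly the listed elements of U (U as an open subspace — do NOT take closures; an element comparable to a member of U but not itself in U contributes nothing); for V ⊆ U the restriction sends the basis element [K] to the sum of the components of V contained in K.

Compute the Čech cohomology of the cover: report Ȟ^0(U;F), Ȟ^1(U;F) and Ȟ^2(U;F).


intersection data:
  A1={{p1},{p2},{p4},{p1,p3},{p1,p4},{p1,p5},{p1,p6},{p1,p7},{p2,p3},{p2,p6},{p4,p5},{p4,p6},{p1,p3,p7},{p1,p4,p5},{p1,p5,p6},{p1,p5,p7},{p2,p3,p6}} A2={{p1},{p3},{p6},{p1,p3},{p1,p4},{p1,p5},{p1,p6},{p1,p7},{p2,p3},{p2,p6},{p3,p6},{p3,p7},{p4,p6},{p5,p6},{p6,p7},{p1,p3,p7},{p1,p4,p5},{p1,p5,p6},{p1,p5,p7},{p2,p3,p6},{p5,p6,p7}} A3={{p3},{p5},{p6},{p7},{p1,p3},{p1,p5},{p1,p6},{p1,p7},{p2,p3},{p2,p6},{p3,p6},{p3,p7},{p4,p5},{p4,p6},{p5,p6},{p5,p7},{p6,p7},{p1,p3,p7},{p1,p4,p5},{p1,p5,p6},{p1,p5,p7},{p2,p3,p6},{p5,p6,p7}}
  A12={{p1},{p1,p3},{p1,p4},{p1,p5},{p1,p6},{p1,p7},{p2,p3},{p2,p6},{p4,p6},{p1,p3,p7},{p1,p4,p5},{p1,p5,p6},{p1,p5,p7},{p2,p3,p6}} A13={{p1,p3},{p1,p5},{p1,p6},{p1,p7},{p2,p3},{p2,p6},{p4,p5},{p4,p6},{p1,p3,p7},{p1,p4,p5},{p1,p5,p6},{p1,p5,p7},{p2,p3,p6}} A23={{p3},{p6},{p1,p3},{p1,p5},{p1,p6},{p1,p7},{p2,p3},{p2,p6},{p3,p6},{p3,p7},{p4,p6},{p5,p6},{p6,p7},{p1,p3,p7},{p1,p4,p5},{p1,p5,p6},{p1,p5,p7},{p2,p3,p6},{p5,p6,p7}}
  A123={{p1,p3},{p1,p5},{p1,p6},{p1,p7},{p2,p3},{p2,p6},{p4,p6},{p1,p3,p7},{p1,p4,p5},{p1,p5,p6},{p1,p5,p7},{p2,p3,p6}}
components per intersection:
  A1: {{p1},{p4},{p1,p3},{p1,p4},{p1,p5},{p1,p6},{p1,p7},{p4,p5},{p4,p6},{p1,p3,p7},{p1,p4,p5},{p1,p5,p6},{p1,p5,p7}} {{p2},{p2,p3},{p2,p6},{p2,p3,p6}}
  A2: {{p1},{p3},{p6},{p1,p3},{p1,p4},{p1,p5},{p1,p6},{p1,p7},{p2,p3},{p2,p6},{p3,p6},{p3,p7},{p4,p6},{p5,p6},{p6,p7},{p1,p3,p7},{p1,p4,p5},{p1,p5,p6},{p1,p5,p7},{p2,p3,p6},{p5,p6,p7}}
  A3: {{p3},{p5},{p6},{p7},{p1,p3},{p1,p5},{p1,p6},{p1,p7},{p2,p3},{p2,p6},{p3,p6},{p3,p7},{p4,p5},{p4,p6},{p5,p6},{p5,p7},{p6,p7},{p1,p3,p7},{p1,p4,p5},{p1,p5,p6},{p1,p5,p7},{p2,p3,p6},{p5,p6,p7}}
  A12: {{p1},{p1,p3},{p1,p4},{p1,p5},{p1,p6},{p1,p7},{p1,p3,p7},{p1,p4,p5},{p1,p5,p6},{p1,p5,p7}} {{p2,p3},{p2,p6},{p2,p3,p6}} {{p4,p6}}
  A13: {{p1,p3},{p1,p5},{p1,p6},{p1,p7},{p4,p5},{p1,p3,p7},{p1,p4,p5},{p1,p5,p6},{p1,p5,p7}} {{p2,p3},{p2,p6},{p2,p3,p6}} {{p4,p6}}
  A23: {{p3},{p6},{p1,p3},{p1,p5},{p1,p6},{p1,p7},{p2,p3},{p2,p6},{p3,p6},{p3,p7},{p4,p6},{p5,p6},{p6,p7},{p1,p3,p7},{p1,p4,p5},{p1,p5,p6},{p1,p5,p7},{p2,p3,p6},{p5,p6,p7}}
  A123: {{p1,p3},{p1,p5},{p1,p6},{p1,p7},{p1,p3,p7},{p1,p4,p5},{p1,p5,p6},{p1,p5,p7}} {{p2,p3},{p2,p6},{p2,p3,p6}} {{p4,p6}}
C dims 4,7,3; δ0: rk 3, SNF 1^3; δ1: rk 3, SNF 1^3
Ȟ^0 = (4 − 3) − 0 = 1, so Ȟ^0 ≅ Z
Ȟ^1 = (7 − 3) − 3 = 1, so Ȟ^1 ≅ Z
Ȟ^2 = (3 − 0) − 3 = 0, so Ȟ^2 ≅ 0

Ȟ^0 ≅ Z, Ȟ^1 ≅ Z and Ȟ^2 ≅ 0


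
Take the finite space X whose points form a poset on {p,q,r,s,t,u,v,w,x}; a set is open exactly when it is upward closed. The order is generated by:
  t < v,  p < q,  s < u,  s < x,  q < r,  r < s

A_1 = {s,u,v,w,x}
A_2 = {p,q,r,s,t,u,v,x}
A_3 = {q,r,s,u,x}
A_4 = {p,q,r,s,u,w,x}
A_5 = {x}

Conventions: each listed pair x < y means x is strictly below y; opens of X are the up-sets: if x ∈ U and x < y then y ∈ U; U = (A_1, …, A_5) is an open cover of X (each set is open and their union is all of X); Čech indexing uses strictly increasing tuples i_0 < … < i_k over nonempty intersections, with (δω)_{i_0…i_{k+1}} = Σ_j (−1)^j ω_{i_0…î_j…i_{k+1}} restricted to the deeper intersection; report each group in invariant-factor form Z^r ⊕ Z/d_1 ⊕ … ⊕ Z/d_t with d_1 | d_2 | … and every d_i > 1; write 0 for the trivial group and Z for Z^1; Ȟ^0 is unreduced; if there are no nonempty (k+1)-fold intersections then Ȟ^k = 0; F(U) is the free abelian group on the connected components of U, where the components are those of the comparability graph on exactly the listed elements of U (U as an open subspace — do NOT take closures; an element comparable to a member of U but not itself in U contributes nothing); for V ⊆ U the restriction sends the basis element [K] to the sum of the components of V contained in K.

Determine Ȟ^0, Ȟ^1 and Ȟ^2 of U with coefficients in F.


Ȟ^0 ≅ Z^3, Ȟ^1 ≅ 0, Ȟ^2 ≅ 0

intersection data:
  A12={s,u,v,x} A13={s,u,x} A14={s,u,w,x} A15={x} A23={q,r,s,u,x} A24={p,q,r,s,u,x} A25={x} A34={q,r,s,u,x} A35={x} A45={x}
  A123={s,u,x} A124={s,u,x} A125={x} A134={s,u,x} A135={x} A145={x} A234={q,r,s,u,x} A235={x} A245={x} A345={x}
  A1234={s,u,x} A1235={x} A1245={x} A1345={x} A2345={x}
  A12345={x}
components per intersection:
  A1: {s,u,x} {v} {w}
  A2: {p,q,r,s,u,x} {t,v}
  A3: {q,r,s,u,x}
  A4: {p,q,r,s,u,x} {w}
  A5: {x}
  A12: {s,u,x} {v}
  A13: {s,u,x}
  A14: {s,u,x} {w}
  A15: {x}
  A23: {q,r,s,u,x}
  A24: {p,q,r,s,u,x}
  A25: {x}
  A34: {q,r,s,u,x}
  A35: {x}
  A45: {x}
  A123: {s,u,x}
  A124: {s,u,x}
  A125: {x}
  A134: {s,u,x}
  A135: {x}
  A145: {x}
  A234: {q,r,s,u,x}
  A235: {x}
  A245: {x}
  A345: {x}
  A1234: {s,u,x}
  A1235: {x}
  A1245: {x}
  A1345: {x}
  A2345: {x}
  A12345: {x}
C dims 9,12,10,5; δ0: rk 6, SNF 1^6; δ1: rk 6, SNF 1^6; δ2: rk 4, SNF 1^4
Ȟ^0 = (9 − 6) − 0 = 3, so Ȟ^0 ≅ Z^3
Ȟ^1 = (12 − 6) − 6 = 0, so Ȟ^1 ≅ 0
Ȟ^2 = (10 − 4) − 6 = 0, so Ȟ^2 ≅ 0


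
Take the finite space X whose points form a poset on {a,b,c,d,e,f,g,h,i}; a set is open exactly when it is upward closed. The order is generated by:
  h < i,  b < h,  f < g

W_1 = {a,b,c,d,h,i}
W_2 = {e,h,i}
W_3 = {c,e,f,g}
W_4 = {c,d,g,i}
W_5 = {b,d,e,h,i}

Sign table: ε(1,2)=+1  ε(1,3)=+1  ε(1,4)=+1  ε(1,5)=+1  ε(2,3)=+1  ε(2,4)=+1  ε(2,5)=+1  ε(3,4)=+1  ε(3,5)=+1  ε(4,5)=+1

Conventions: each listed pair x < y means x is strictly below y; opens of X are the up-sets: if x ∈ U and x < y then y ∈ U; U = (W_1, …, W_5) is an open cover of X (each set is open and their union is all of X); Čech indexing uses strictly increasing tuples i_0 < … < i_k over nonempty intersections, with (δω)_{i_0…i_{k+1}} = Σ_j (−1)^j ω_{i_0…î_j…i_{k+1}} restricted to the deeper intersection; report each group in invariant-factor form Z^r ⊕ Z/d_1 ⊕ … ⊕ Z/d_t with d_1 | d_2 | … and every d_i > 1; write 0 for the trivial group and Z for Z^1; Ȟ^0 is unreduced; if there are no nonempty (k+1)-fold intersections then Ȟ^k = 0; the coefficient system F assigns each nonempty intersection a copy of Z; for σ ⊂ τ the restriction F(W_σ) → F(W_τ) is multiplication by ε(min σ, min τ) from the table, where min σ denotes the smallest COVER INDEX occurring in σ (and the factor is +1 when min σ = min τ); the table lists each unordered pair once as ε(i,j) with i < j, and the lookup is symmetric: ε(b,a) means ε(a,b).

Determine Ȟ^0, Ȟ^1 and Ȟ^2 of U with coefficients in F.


cover nerve:
  W12={h,i} W13={c} W14={c,d,i} W15={b,d,h,i} W23={e} W24={i} W25={e,h,i} W34={c,g} W35={e} W45={d,i}
  W124={i} W125={h,i} W134={c} W145={d,i} W235={e} W245={i}
  W1245={i}
C dims 5,10,6,1; δ0: rk 4, SNF 1^4; δ1: rk 5, SNF 1^5; δ2: rk 1, SNF 1^1
Ȟ^0: (5−4)−0=1 ⇒ Z
Ȟ^1: (10−5)−4=1 ⇒ Z
Ȟ^2: (6−1)−5=0 ⇒ 0

Ȟ^0(U;F) ≅ Z,  Ȟ^1(U;F) ≅ Z,  Ȟ^2(U;F) ≅ 0


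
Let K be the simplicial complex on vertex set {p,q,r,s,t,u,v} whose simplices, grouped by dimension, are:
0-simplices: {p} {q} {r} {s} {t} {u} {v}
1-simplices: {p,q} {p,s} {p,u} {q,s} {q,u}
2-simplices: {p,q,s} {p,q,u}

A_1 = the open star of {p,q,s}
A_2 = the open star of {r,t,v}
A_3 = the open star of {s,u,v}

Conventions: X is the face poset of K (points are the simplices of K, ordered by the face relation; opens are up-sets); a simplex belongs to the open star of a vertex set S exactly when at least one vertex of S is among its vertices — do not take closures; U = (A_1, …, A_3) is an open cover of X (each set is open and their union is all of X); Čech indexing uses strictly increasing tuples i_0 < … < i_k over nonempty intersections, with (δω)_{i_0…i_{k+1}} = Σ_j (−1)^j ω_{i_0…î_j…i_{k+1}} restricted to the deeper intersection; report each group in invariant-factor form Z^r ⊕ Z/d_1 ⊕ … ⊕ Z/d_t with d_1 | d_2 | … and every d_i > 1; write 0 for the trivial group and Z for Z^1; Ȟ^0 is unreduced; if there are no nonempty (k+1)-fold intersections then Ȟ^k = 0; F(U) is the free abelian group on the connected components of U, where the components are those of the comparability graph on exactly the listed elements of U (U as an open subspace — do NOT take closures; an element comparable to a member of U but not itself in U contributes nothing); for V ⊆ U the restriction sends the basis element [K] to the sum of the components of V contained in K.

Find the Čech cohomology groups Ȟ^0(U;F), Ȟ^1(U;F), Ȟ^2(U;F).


intersection data:
  A1={{p},{q},{s},{p,q},{p,s},{p,u},{q,s},{q,u},{p,q,s},{p,q,u}} A2={{r},{t},{v}} A3={{s},{u},{v},{p,s},{p,u},{q,s},{q,u},{p,q,s},{p,q,u}}
  A13={{s},{p,s},{p,u},{q,s},{q,u},{p,q,s},{p,q,u}} A23={{v}}
components per intersection:
  A1: {{p},{q},{s},{p,q},{p,s},{p,u},{q,s},{q,u},{p,q,s},{p,q,u}}
  A2: {{r}} {{t}} {{v}}
  A3: {{s},{p,s},{q,s},{p,q,s}} {{u},{p,u},{q,u},{p,q,u}} {{v}}
  A13: {{s},{p,s},{q,s},{p,q,s}} {{p,u},{q,u},{p,q,u}}
  A23: {{v}}
C dims 7,3; δ0: rk 3, SNF 1^3
Ȟ^0 = (7 − 3) − 0 = 4, so Ȟ^0 ≅ Z^4
Ȟ^1 = (3 − 0) − 3 = 0, so Ȟ^1 ≅ 0
Ȟ^2 = (0 − 0) − 0 = 0, so Ȟ^2 ≅ 0

Ȟ^0(U;F) ≅ Z^4; Ȟ^1(U;F) ≅ 0; Ȟ^2(U;F) ≅ 0


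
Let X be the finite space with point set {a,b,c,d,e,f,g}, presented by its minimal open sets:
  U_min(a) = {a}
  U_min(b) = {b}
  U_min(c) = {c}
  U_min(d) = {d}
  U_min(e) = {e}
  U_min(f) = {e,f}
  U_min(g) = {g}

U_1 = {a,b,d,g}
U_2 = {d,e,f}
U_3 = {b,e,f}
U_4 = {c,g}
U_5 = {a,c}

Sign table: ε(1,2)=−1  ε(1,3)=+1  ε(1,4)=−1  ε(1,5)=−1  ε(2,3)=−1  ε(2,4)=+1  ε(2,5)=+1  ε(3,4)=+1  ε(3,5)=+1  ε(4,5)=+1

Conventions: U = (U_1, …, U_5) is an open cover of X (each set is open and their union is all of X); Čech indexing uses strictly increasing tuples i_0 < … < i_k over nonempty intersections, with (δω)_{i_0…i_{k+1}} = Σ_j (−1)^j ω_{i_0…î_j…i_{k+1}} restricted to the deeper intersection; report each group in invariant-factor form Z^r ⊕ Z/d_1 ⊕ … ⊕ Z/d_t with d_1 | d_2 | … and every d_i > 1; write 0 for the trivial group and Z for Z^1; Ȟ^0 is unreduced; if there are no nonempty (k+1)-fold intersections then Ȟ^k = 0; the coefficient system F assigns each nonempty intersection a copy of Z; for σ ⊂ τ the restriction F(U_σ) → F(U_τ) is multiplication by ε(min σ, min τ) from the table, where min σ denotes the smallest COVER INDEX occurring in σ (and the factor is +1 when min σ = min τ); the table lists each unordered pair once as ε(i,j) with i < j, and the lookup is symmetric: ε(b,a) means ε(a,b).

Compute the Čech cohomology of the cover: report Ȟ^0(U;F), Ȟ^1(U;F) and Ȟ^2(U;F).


nerve of the cover:
  U12={d} U13={b} U14={g} U15={a} U23={e,f} U45={c}
C dims 5,6; δ0: rk 4, SNF 1^4
Ȟ^0 = (5 − 4) − 0 = 1, so Ȟ^0 ≅ Z
Ȟ^1 = (6 − 0) − 4 = 2, so Ȟ^1 ≅ Z^2
Ȟ^2 = (0 − 0) − 0 = 0, so Ȟ^2 ≅ 0

Ȟ^0 ≅ Z; Ȟ^1 ≅ Z^2; Ȟ^2 ≅ 0


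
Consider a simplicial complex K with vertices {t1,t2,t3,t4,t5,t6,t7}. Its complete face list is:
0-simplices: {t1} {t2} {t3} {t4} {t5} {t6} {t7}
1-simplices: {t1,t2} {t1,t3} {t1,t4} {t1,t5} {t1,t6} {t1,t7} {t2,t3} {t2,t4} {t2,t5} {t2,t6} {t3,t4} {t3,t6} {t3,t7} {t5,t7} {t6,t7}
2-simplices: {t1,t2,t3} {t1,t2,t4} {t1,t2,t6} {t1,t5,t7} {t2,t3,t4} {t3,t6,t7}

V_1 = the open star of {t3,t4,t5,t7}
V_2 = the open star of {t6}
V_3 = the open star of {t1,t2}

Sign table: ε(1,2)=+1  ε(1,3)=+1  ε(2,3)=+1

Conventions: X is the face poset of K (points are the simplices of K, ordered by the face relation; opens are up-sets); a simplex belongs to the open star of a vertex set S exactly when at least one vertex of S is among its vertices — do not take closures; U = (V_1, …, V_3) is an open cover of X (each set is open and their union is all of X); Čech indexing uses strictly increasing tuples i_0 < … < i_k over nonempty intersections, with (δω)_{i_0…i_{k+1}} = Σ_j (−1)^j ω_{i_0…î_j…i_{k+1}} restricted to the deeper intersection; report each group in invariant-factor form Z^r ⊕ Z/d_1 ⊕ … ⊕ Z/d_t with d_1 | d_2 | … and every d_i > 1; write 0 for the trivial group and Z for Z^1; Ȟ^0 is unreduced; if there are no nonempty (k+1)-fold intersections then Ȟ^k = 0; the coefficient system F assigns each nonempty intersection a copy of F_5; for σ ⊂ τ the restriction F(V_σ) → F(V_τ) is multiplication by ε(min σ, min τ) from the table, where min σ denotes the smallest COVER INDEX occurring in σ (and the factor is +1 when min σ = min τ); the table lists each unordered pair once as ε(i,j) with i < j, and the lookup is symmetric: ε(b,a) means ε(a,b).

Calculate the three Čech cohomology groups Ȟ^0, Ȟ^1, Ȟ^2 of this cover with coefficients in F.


Ȟ^0 ≅ Z/5; Ȟ^1 ≅ Z/5; Ȟ^2 ≅ 0

intersection data:
  V1={{t3},{t4},{t5},{t7},{t1,t3},{t1,t4},{t1,t5},{t1,t7},{t2,t3},{t2,t4},{t2,t5},{t3,t4},{t3,t6},{t3,t7},{t5,t7},{t6,t7},{t1,t2,t3},{t1,t2,t4},{t1,t5,t7},{t2,t3,t4},{t3,t6,t7}} V2={{t6},{t1,t6},{t2,t6},{t3,t6},{t6,t7},{t1,t2,t6},{t3,t6,t7}} V3={{t1},{t2},{t1,t2},{t1,t3},{t1,t4},{t1,t5},{t1,t6},{t1,t7},{t2,t3},{t2,t4},{t2,t5},{t2,t6},{t1,t2,t3},{t1,t2,t4},{t1,t2,t6},{t1,t5,t7},{t2,t3,t4}}
  V12={{t3,t6},{t6,t7},{t3,t6,t7}} V13={{t1,t3},{t1,t4},{t1,t5},{t1,t7},{t2,t3},{t2,t4},{t2,t5},{t1,t2,t3},{t1,t2,t4},{t1,t5,t7},{t2,t3,t4}} V23={{t1,t6},{t2,t6},{t1,t2,t6}}
C dims 3,3; δ0: rk_F5 2
Ȟ^0 = (3 − 2) − 0 = 1, so Ȟ^0 ≅ Z/5
Ȟ^1 = (3 − 0) − 2 = 1, so Ȟ^1 ≅ Z/5
Ȟ^2 = (0 − 0) − 0 = 0, so Ȟ^2 ≅ 0


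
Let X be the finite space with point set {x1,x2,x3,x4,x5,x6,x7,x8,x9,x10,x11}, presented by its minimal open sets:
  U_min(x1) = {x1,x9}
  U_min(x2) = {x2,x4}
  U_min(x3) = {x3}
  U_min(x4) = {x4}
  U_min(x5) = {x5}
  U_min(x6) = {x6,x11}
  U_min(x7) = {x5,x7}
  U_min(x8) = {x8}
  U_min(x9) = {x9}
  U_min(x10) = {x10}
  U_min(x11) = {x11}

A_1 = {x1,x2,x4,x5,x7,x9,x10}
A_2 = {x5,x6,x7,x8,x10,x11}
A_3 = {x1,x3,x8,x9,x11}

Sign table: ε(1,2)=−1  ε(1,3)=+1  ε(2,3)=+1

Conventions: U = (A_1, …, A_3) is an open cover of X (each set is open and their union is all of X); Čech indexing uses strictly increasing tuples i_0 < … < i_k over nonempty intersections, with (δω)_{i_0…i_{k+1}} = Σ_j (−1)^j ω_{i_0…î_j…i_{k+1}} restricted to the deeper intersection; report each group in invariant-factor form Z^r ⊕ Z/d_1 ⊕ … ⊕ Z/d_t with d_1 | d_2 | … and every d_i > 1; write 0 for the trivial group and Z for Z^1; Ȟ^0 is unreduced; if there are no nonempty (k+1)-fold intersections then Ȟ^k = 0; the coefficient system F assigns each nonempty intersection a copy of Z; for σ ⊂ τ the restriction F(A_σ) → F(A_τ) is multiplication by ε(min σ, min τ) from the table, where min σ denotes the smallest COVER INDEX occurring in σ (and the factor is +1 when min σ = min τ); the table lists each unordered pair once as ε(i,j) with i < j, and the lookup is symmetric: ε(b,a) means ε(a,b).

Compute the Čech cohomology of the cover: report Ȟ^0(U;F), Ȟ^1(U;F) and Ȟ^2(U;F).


nonempty intersections:
  A12={x5,x7,x10} A13={x1,x9} A23={x8,x11}
C dims 3,3; δ0: rk 3, SNF 1^2·2
Ȟ^0: (3−3)−0=0 ⇒ 0
Ȟ^1: (3−0)−3=0 plus torsion [2] ⇒ Z/2
Ȟ^2: (0−0)−0=0 ⇒ 0

Ȟ^0(U;F) ≅ 0, Ȟ^1(U;F) ≅ Z/2 and Ȟ^2(U;F) ≅ 0


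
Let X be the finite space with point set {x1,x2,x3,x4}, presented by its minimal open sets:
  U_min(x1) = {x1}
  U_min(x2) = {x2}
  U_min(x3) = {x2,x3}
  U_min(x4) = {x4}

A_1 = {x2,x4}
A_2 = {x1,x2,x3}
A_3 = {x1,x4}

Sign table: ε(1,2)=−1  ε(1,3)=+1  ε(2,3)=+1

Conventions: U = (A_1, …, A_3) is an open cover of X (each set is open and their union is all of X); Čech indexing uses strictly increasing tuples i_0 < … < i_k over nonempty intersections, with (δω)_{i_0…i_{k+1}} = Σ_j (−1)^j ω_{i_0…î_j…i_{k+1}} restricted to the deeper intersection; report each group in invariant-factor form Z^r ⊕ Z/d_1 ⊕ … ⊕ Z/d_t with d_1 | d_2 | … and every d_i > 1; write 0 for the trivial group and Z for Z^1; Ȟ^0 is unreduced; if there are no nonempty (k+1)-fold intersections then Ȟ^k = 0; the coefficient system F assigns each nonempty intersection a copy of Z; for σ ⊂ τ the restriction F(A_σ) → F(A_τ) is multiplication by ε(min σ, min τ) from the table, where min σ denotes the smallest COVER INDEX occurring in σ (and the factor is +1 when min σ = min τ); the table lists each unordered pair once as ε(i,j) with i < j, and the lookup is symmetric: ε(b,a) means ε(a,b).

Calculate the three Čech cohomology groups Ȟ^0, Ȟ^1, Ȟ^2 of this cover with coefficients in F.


Ȟ^0 ≅ 0, Ȟ^1 ≅ Z/2, Ȟ^2 ≅ 0

cover nerve:
  A12={x2} A13={x4} A23={x1}
C dims 3,3; δ0: rk 3, SNF 1^2·2
Ȟ^0: (3−3)−0=0 ⇒ 0
Ȟ^1: (3−0)−3=0 plus torsion [2] ⇒ Z/2
Ȟ^2: (0−0)−0=0 ⇒ 0


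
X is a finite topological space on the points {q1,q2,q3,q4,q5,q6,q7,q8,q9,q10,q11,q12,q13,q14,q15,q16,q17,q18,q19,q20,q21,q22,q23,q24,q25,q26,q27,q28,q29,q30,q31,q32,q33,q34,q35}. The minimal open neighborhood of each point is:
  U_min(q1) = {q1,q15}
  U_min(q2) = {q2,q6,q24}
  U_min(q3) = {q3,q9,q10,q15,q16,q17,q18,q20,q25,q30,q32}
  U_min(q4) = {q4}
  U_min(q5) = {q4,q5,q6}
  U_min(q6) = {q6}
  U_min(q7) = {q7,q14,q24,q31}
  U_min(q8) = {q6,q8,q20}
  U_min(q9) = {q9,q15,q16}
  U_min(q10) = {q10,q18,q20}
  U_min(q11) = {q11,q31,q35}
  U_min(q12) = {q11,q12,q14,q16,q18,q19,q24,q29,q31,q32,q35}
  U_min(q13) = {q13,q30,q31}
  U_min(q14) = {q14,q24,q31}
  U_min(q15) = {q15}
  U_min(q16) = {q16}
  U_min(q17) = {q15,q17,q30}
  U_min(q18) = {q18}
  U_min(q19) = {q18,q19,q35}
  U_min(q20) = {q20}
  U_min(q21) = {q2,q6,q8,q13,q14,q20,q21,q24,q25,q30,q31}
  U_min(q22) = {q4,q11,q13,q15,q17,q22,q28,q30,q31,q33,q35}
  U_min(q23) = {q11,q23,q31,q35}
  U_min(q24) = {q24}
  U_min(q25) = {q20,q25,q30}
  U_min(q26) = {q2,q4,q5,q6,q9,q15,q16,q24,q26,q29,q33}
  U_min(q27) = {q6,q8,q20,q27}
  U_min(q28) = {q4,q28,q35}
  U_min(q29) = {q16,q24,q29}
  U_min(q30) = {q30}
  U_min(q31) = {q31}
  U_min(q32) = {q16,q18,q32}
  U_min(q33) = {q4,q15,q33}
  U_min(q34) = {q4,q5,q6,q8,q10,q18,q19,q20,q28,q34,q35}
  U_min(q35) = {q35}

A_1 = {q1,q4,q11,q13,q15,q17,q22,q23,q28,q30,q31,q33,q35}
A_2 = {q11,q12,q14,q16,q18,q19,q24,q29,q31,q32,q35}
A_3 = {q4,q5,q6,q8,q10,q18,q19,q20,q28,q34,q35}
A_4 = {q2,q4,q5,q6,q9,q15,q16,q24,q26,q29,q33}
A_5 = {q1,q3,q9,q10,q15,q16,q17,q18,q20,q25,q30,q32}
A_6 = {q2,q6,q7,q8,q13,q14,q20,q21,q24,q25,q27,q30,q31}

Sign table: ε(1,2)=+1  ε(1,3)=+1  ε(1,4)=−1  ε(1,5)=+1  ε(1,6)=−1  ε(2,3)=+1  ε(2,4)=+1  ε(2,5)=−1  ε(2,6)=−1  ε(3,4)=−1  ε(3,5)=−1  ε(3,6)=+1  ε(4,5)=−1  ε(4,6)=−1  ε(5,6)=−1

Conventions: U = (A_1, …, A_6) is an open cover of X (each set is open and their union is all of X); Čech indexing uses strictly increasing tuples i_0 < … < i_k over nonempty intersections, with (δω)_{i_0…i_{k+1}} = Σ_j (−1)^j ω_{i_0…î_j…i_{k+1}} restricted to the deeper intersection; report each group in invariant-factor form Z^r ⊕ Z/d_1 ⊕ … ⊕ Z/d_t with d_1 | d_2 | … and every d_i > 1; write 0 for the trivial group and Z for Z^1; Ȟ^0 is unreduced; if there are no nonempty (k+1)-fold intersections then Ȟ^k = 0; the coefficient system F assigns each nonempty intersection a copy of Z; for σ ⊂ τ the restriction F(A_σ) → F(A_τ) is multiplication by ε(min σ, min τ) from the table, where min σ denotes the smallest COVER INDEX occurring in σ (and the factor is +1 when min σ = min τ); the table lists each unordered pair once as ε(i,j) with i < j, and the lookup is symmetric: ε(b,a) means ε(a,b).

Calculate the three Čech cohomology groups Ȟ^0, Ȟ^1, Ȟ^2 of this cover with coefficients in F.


Ȟ^0(U;F) ≅ 0; Ȟ^1(U;F) ≅ Z/2; Ȟ^2(U;F) ≅ Z

intersection data:
  A12={q11,q31,q35} A13={q4,q28,q35} A14={q4,q15,q33} A15={q1,q15,q17,q30} A16={q13,q30,q31} A23={q18,q19,q35} A24={q16,q24,q29} A25={q16,q18,q32} A26={q14,q24,q31} A34={q4,q5,q6} A35={q10,q18,q20} A36={q6,q8,q20} A45={q9,q15,q16} A46={q2,q6,q24} A56={q20,q25,q30}
  A123={q35} A126={q31} A134={q4} A145={q15} A156={q30} A235={q18} A245={q16} A246={q24} A346={q6} A356={q20}
C dims 6,15,10; δ0: rk 6, SNF 1^5·2; δ1: rk 9, SNF 1^9
Ȟ^0 = (6 − 6) − 0 = 0, so Ȟ^0 ≅ 0
Ȟ^1 = (15 − 9) − 6 = 0 plus torsion [2], so Ȟ^1 ≅ Z/2
Ȟ^2 = (10 − 0) − 9 = 1, so Ȟ^2 ≅ Z


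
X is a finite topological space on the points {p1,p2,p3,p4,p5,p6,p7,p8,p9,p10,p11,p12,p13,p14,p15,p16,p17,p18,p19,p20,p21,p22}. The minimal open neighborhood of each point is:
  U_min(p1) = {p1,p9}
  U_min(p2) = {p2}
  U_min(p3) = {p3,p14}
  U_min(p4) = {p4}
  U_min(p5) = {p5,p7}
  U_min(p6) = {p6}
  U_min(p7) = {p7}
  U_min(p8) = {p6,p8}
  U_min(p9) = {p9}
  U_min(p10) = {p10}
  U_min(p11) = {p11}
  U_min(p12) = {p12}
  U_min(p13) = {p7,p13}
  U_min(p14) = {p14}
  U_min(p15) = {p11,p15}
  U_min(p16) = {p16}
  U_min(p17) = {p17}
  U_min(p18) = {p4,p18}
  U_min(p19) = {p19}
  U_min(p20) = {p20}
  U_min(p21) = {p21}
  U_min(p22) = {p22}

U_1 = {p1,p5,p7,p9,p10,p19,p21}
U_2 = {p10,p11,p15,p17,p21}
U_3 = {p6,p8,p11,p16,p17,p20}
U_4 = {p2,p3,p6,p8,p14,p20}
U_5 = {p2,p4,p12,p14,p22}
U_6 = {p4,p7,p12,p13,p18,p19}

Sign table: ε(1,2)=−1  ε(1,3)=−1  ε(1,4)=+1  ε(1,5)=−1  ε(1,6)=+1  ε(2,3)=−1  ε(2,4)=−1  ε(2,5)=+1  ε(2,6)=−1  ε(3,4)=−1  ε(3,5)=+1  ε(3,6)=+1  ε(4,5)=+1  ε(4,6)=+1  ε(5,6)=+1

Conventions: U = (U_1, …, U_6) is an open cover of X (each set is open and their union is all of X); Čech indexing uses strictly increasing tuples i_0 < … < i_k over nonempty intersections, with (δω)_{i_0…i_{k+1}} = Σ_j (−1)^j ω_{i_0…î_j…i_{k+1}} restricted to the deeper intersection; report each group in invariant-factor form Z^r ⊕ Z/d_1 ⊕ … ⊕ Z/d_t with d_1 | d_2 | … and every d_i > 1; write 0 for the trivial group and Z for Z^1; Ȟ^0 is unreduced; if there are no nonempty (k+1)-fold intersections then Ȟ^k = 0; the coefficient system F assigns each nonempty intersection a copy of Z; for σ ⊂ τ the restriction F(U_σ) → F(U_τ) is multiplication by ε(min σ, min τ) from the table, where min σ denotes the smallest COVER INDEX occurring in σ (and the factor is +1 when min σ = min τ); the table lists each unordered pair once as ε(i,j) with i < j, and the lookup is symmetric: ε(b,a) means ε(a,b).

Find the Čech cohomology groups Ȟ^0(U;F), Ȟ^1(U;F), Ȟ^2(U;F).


nonempty overlaps:
  U12={p10,p21} U16={p7,p19} U23={p11,p17} U34={p6,p8,p20} U45={p2,p14} U56={p4,p12}
C dims 6,6; δ0: rk 6, SNF 1^5·2
degree 0: 6−6−0 = 0 → Ȟ^0 ≅ 0
degree 1: 6−0−6 = 0 plus torsion [2] → Ȟ^1 ≅ Z/2
degree 2: 0−0−0 = 0 → Ȟ^2 ≅ 0

Ȟ^0 = 0, Ȟ^1 = Z/2 and Ȟ^2 = 0


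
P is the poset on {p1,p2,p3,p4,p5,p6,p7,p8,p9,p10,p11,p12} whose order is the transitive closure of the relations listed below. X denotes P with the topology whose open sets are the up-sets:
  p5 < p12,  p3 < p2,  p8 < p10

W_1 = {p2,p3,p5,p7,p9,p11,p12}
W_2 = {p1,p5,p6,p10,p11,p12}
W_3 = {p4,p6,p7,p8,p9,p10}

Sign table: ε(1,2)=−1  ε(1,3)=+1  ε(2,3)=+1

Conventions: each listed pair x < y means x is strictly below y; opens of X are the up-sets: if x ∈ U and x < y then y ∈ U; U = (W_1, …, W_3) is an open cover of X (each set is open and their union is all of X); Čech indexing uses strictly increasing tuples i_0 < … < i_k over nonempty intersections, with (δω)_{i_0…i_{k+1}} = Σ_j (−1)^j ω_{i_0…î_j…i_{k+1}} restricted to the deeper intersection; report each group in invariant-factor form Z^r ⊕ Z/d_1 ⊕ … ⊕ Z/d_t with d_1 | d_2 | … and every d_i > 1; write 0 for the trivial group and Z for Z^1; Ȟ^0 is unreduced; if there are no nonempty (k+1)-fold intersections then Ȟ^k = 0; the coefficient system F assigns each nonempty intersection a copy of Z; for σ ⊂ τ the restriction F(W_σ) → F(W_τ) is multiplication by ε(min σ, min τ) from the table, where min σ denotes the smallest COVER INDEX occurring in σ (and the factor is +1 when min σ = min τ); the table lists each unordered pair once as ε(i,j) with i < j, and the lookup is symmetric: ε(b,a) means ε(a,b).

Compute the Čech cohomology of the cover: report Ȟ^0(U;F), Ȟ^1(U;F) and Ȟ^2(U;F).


Ȟ^0 ≅ 0, Ȟ^1 ≅ Z/2 and Ȟ^2 ≅ 0

nerve simplices:
  W12={p5,p11,p12} W13={p7,p9} W23={p6,p10}
C dims 3,3; δ0: rk 3, SNF 1^2·2
degree 0: 3−3−0 = 0 → Ȟ^0 ≅ 0
degree 1: 3−0−3 = 0 plus torsion [2] → Ȟ^1 ≅ Z/2
degree 2: 0−0−0 = 0 → Ȟ^2 ≅ 0


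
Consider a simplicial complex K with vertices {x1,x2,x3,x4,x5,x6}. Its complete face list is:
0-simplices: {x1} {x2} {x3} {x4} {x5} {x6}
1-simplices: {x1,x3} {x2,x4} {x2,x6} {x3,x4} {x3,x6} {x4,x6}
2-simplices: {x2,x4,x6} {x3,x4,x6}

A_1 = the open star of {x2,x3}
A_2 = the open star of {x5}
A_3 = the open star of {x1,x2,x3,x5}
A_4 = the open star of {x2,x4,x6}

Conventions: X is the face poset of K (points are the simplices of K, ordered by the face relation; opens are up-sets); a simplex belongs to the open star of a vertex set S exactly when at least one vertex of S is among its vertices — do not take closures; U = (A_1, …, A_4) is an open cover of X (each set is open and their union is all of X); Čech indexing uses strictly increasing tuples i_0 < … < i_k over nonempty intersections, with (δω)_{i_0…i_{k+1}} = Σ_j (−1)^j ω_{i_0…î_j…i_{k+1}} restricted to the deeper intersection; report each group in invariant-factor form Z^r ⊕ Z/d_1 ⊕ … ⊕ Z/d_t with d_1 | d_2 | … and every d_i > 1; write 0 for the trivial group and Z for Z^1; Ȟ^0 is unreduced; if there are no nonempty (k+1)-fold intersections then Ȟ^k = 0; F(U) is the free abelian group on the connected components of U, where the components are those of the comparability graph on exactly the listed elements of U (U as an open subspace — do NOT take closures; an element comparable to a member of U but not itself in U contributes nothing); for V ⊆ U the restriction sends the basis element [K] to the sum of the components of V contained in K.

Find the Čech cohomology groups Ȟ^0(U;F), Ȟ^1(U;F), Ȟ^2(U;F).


cover nerve:
  A1={{x2},{x3},{x1,x3},{x2,x4},{x2,x6},{x3,x4},{x3,x6},{x2,x4,x6},{x3,x4,x6}} A2={{x5}} A3={{x1},{x2},{x3},{x5},{x1,x3},{x2,x4},{x2,x6},{x3,x4},{x3,x6},{x2,x4,x6},{x3,x4,x6}} A4={{x2},{x4},{x6},{x2,x4},{x2,x6},{x3,x4},{x3,x6},{x4,x6},{x2,x4,x6},{x3,x4,x6}}
  A13={{x2},{x3},{x1,x3},{x2,x4},{x2,x6},{x3,x4},{x3,x6},{x2,x4,x6},{x3,x4,x6}} A14={{x2},{x2,x4},{x2,x6},{x3,x4},{x3,x6},{x2,x4,x6},{x3,x4,x6}} A23={{x5}} A34={{x2},{x2,x4},{x2,x6},{x3,x4},{x3,x6},{x2,x4,x6},{x3,x4,x6}}
  A134={{x2},{x2,x4},{x2,x6},{x3,x4},{x3,x6},{x2,x4,x6},{x3,x4,x6}}
components per intersection:
  A1: {{x2},{x2,x4},{x2,x6},{x2,x4,x6}} {{x3},{x1,x3},{x3,x4},{x3,x6},{x3,x4,x6}}
  A2: {{x5}}
  A3: {{x1},{x3},{x1,x3},{x3,x4},{x3,x6},{x3,x4,x6}} {{x2},{x2,x4},{x2,x6},{x2,x4,x6}} {{x5}}
  A4: {{x2},{x4},{x6},{x2,x4},{x2,x6},{x3,x4},{x3,x6},{x4,x6},{x2,x4,x6},{x3,x4,x6}}
  A13: {{x2},{x2,x4},{x2,x6},{x2,x4,x6}} {{x3},{x1,x3},{x3,x4},{x3,x6},{x3,x4,x6}}
  A14: {{x2},{x2,x4},{x2,x6},{x2,x4,x6}} {{x3,x4},{x3,x6},{x3,x4,x6}}
  A23: {{x5}}
  A34: {{x2},{x2,x4},{x2,x6},{x2,x4,x6}} {{x3,x4},{x3,x6},{x3,x4,x6}}
  A134: {{x2},{x2,x4},{x2,x6},{x2,x4,x6}} {{x3,x4},{x3,x6},{x3,x4,x6}}
C dims 7,7,2; δ0: rk 5, SNF 1^5; δ1: rk 2, SNF 1^2
Ȟ^0: (7−5)−0=2 ⇒ Z^2
Ȟ^1: (7−2)−5=0 ⇒ 0
Ȟ^2: (2−0)−2=0 ⇒ 0

Ȟ^0 = Z^2; Ȟ^1 = 0; Ȟ^2 = 0


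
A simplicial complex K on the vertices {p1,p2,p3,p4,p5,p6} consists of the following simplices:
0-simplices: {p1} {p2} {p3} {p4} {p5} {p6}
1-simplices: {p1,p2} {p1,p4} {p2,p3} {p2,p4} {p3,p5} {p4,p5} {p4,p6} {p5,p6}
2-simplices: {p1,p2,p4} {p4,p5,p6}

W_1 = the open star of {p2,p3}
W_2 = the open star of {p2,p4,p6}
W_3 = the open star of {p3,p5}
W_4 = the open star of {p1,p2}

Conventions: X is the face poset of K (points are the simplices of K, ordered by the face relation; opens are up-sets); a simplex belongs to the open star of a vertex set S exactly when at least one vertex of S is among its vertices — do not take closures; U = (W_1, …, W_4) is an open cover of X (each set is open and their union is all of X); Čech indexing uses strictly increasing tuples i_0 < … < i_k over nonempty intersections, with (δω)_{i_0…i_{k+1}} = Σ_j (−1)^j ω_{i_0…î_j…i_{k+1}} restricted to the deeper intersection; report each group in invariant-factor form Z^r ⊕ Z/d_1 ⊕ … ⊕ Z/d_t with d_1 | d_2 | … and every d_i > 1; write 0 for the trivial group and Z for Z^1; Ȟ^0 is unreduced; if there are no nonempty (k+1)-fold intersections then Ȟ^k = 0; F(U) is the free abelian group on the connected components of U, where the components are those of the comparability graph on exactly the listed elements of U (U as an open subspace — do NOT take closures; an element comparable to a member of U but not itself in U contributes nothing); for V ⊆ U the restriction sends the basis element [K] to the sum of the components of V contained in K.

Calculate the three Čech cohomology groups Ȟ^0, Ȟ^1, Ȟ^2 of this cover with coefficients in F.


Ȟ^0(U;F) ≅ Z,  Ȟ^1(U;F) ≅ Z,  Ȟ^2(U;F) ≅ 0

intersection data:
  W1={{p2},{p3},{p1,p2},{p2,p3},{p2,p4},{p3,p5},{p1,p2,p4}} W2={{p2},{p4},{p6},{p1,p2},{p1,p4},{p2,p3},{p2,p4},{p4,p5},{p4,p6},{p5,p6},{p1,p2,p4},{p4,p5,p6}} W3={{p3},{p5},{p2,p3},{p3,p5},{p4,p5},{p5,p6},{p4,p5,p6}} W4={{p1},{p2},{p1,p2},{p1,p4},{p2,p3},{p2,p4},{p1,p2,p4}}
  W12={{p2},{p1,p2},{p2,p3},{p2,p4},{p1,p2,p4}} W13={{p3},{p2,p3},{p3,p5}} W14={{p2},{p1,p2},{p2,p3},{p2,p4},{p1,p2,p4}} W23={{p2,p3},{p4,p5},{p5,p6},{p4,p5,p6}} W24={{p2},{p1,p2},{p1,p4},{p2,p3},{p2,p4},{p1,p2,p4}} W34={{p2,p3}}
  W123={{p2,p3}} W124={{p2},{p1,p2},{p2,p3},{p2,p4},{p1,p2,p4}} W134={{p2,p3}} W234={{p2,p3}}
  W1234={{p2,p3}}
components per intersection:
  W1: {{p2},{p3},{p1,p2},{p2,p3},{p2,p4},{p3,p5},{p1,p2,p4}}
  W2: {{p2},{p4},{p6},{p1,p2},{p1,p4},{p2,p3},{p2,p4},{p4,p5},{p4,p6},{p5,p6},{p1,p2,p4},{p4,p5,p6}}
  W3: {{p3},{p5},{p2,p3},{p3,p5},{p4,p5},{p5,p6},{p4,p5,p6}}
  W4: {{p1},{p2},{p1,p2},{p1,p4},{p2,p3},{p2,p4},{p1,p2,p4}}
  W12: {{p2},{p1,p2},{p2,p3},{p2,p4},{p1,p2,p4}}
  W13: {{p3},{p2,p3},{p3,p5}}
  W14: {{p2},{p1,p2},{p2,p3},{p2,p4},{p1,p2,p4}}
  W23: {{p2,p3}} {{p4,p5},{p5,p6},{p4,p5,p6}}
  W24: {{p2},{p1,p2},{p1,p4},{p2,p3},{p2,p4},{p1,p2,p4}}
  W34: {{p2,p3}}
  W123: {{p2,p3}}
  W124: {{p2},{p1,p2},{p2,p3},{p2,p4},{p1,p2,p4}}
  W134: {{p2,p3}}
  W234: {{p2,p3}}
  W1234: {{p2,p3}}
C dims 4,7,4,1; δ0: rk 3, SNF 1^3; δ1: rk 3, SNF 1^3; δ2: rk 1, SNF 1^1
Ȟ^0 = (4 − 3) − 0 = 1, so Ȟ^0 ≅ Z
Ȟ^1 = (7 − 3) − 3 = 1, so Ȟ^1 ≅ Z
Ȟ^2 = (4 − 1) − 3 = 0, so Ȟ^2 ≅ 0
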